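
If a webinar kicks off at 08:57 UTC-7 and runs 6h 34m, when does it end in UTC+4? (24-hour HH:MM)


Start: 08:57 in UTC-7
Step 1 - add duration:
  minutes: 57 + 34 = 91 (carry 1h)
  hours: 8 + 6 + 1 = 15
  end in UTC-7: 15:31
Step 2 - convert UTC-7 -> UTC+4:
  offset difference: 4 - (-7) = 11 hours
  15 + (11) = 26 -> mod 24 = 2
Result: 02:31 in UTC+4

02:31


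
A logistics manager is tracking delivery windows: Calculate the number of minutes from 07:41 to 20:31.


Start time: 07:41 = 461 minutes from midnight
End time: 20:31 = 1231 minutes from midnight
Difference: 1231 - 461 = 770 minutes
That is 12 hours and 50 minutes

770


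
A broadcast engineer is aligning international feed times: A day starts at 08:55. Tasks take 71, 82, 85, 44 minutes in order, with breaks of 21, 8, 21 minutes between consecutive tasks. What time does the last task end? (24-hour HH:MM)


Start: 08:55 = 535 min from midnight
  after task 1 (71 min): 10:06
  after break (21 min): 10:27
  after task 2 (82 min): 11:49
  after break (8 min): 11:57
  after task 3 (85 min): 13:22
  after break (21 min): 13:43
  after task 4 (44 min): 14:27
Total elapsed: 332 minutes
End time: 14:27

14:27


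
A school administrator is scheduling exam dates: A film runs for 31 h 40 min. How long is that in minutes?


Hours: 31
Minutes: 40
Convert hours to minutes: 31 x 60 = 1860
Add remaining minutes: 1860 + 40 = 1900

1900


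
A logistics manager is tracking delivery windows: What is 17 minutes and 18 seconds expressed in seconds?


Minutes: 17
Extra seconds: 18
Seconds per minute: 60
Minutes to seconds: 17 x 60 = 1020
Total: 1020 + 18 = 1038

1038


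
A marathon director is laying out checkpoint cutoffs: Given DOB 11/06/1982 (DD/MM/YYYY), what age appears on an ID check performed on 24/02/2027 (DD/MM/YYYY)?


Birth: 1982-06-11
Reference: 2027-02-24
Year difference: 2027 - 1982 = 45
Has birthday (06-11) occurred by 02-24? No
Birthday not yet reached this year -> subtract 1
Age in full years: 44

44


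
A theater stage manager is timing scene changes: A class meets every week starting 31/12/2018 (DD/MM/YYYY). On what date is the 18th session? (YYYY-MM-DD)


First occurrence: 2018-12-31 (occurrence 1)
Each occurrence is 7 days after the previous.
Occurrence 18 is 17 weeks after the first.
17 weeks = 119 days
2018-12-31 + 119 days = 2019-04-29

2019-04-29


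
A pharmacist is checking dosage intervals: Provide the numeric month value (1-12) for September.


Calendar month order:
8. August
9. September <--
10. October
September is month number 9

9


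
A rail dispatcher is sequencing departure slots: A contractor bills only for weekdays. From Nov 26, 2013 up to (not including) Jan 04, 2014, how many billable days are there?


Start: 2013-11-26 (Tuesday)
End (exclusive): 2014-01-04 (Saturday)
Total calendar days: 39
Full weeks: 39 // 7 = 5 -> 25 weekdays
Remaining 4 days starting on Tuesday:
  Tue(w), Wed(w), Thu(w), Fri(w) -> 4 weekdays
Total business days: 25 + 4 = 29

29


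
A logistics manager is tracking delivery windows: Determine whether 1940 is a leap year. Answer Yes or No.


Year: 1940
Divisible by 4? 1940 / 4 = 485.0 -> Yes
Divisible by 100? 1940 / 100 = 19.4 -> No
Divisible by 4 but not 100, so it IS a leap year

Yes


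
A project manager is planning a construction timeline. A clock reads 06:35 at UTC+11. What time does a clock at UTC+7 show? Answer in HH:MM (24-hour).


Local time: 06:35 at UTC+11 (offset 11h)
Target zone: UTC+7 (offset 7h)
Difference: 7 - (11) = -4 hours
Calculation: 6 + (-4) = 2
Result: 02:35

02:35


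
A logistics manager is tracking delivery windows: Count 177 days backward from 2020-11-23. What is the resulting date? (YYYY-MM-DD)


Start: 2020-11-23
Subtracting 177 days
Days already passed in November: 23
After going back through November: 154 more days to subtract
October 2020: 31 days, 123 remaining
September 2020: 30 days, 93 remaining
August 2020: 31 days, 62 remaining
July 2020: 31 days, 31 remaining
Result: 2020-05-30

2020-05-30


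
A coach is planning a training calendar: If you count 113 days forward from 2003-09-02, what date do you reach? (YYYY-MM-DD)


Start: 2003-09-02
Adding 113 days
Days remaining in September: 28
After September: 85 days still to add
October 2003: 31 days, 54 remaining
November 2003: 30 days, 24 remaining
December 2003 has 31 days, need 24
Result: 2003-12-24

2003-12-24


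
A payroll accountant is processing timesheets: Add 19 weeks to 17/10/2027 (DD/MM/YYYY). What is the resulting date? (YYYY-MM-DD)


Start: 2027-10-17
Weeks to add: 19
Convert to days: 19 x 7 = 133 days
Add 133 days to 2027-10-17
Result: 2028-02-27

2028-02-27


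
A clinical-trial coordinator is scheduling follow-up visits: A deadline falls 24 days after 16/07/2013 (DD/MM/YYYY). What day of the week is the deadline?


Start: 2013-07-16 (Tuesday)
Step 1 - find target date: add 24 days
  2013-07-16 + 24 days = 2013-08-09
Step 2 - day of week:
  24 mod 7 = 3
  Tuesday + 3 days -> Friday
Result: Friday (2013-08-09)

Friday


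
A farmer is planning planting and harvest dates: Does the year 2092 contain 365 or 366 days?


Year: 2092
Check leap year rules:
Divisible by 4? Yes
Divisible by 100? No
2092 is a leap year
Days: 366

366


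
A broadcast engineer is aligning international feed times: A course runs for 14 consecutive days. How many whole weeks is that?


Total days: 14
Days per week: 7
Division: 14 / 7 = 2 remainder 0
Complete weeks: 2
Remaining days: 0

2


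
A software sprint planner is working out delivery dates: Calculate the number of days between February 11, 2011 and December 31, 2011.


Start: February 11, 2011
End: December 31, 2011
Days left in February: 17
March: 31
April: 30
May: 31
June: 30
... plus remaining months
Sum of remaining months: 306
Total: 17 + 306 = 323

323


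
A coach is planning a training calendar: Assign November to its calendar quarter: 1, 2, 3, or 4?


Month: November (month 11)
Q1: January-March (months 1-3)
Q2: April-June (months 4-6)
Q3: July-September (months 7-9)
Q4: October-December (months 10-12)
Month 11 falls in Q4

4


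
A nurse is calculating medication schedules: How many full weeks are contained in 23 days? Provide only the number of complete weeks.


Total days: 23
Days per week: 7
Division: 23 / 7 = 3 remainder 2
Complete weeks: 3
Remaining days: 2

3


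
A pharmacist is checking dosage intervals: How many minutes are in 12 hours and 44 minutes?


Hours: 12
Minutes: 44
Convert hours to minutes: 12 x 60 = 720
Add remaining minutes: 720 + 44 = 764

764


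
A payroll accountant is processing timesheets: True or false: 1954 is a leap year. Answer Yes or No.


Year: 1954
Divisible by 4? 1954 / 4 = 488.5 -> No
Not divisible by 4, so NOT a leap year

No


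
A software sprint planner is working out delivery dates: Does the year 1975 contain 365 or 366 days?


Year: 1975
Check leap year rules:
Divisible by 4? No
1975 is not a leap year
Days: 365

365


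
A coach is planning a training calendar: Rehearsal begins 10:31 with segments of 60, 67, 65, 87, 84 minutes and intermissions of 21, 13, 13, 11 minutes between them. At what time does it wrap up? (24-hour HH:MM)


Start: 10:31 = 631 min from midnight
  after task 1 (60 min): 11:31
  after break (21 min): 11:52
  after task 2 (67 min): 12:59
  after break (13 min): 13:12
  after task 3 (65 min): 14:17
  after break (13 min): 14:30
  after task 4 (87 min): 15:57
  after break (11 min): 16:08
  after task 5 (84 min): 17:32
Total elapsed: 421 minutes
End time: 17:32

17:32


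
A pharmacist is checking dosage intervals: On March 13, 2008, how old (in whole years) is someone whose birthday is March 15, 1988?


Birth: 1988-03-15
Reference: 2008-03-13
Year difference: 2008 - 1988 = 20
Has birthday (03-15) occurred by 03-13? No
Birthday not yet reached this year -> subtract 1
Age in full years: 19

19


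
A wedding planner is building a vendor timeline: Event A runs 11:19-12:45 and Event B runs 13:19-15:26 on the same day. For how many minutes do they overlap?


Interval A: [679, 765] minutes from midnight
Interval B: [799, 926] minutes from midnight
Overlap start = max(679, 799) = 799
Overlap end = min(765, 926) = 765
End <= start, so the intervals do not overlap: 0 minutes

0


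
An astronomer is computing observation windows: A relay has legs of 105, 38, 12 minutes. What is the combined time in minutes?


Durations: 105, 38, 12
Running sum: 105
+ 38 = 143
+ 12 = 155
Total duration: 155 minutes
That is 2 hours and 35 minutes

155


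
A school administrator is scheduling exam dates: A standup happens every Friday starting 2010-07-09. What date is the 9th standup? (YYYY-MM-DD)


First occurrence: 2010-07-09 (occurrence 1)
Each occurrence is 7 days after the previous.
Occurrence 9 is 8 weeks after the first.
8 weeks = 56 days
2010-07-09 + 56 days = 2010-09-03

2010-09-03


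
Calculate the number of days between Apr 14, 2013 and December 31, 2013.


Start: April 14, 2013
End: December 31, 2013
Days left in April: 16
May: 31
June: 30
July: 31
August: 31
... plus remaining months
Sum of remaining months: 245
Total: 16 + 245 = 261

261


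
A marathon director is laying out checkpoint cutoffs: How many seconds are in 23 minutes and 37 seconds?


Minutes: 23
Seconds: 37
Convert minutes to seconds: 23 x 60 = 1380
Add remaining seconds: 1380 + 37 = 1417

1417


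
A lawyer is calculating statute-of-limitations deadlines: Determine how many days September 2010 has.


Month: September
Year: 2010
September is a 30-day month
Total: 30 days

30


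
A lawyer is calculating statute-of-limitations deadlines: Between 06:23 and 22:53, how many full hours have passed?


Start: 06:23
End: 22:53
Hour difference: 22 - 6 = 16 hours
Minute difference: 53 - 23 = 30 minutes
Total minutes: 990
Complete hours: 990 / 60 = 16 (remainder 30)

16


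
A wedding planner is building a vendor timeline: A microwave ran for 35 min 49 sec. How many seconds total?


Minutes: 35
Extra seconds: 49
Seconds per minute: 60
Minutes to seconds: 35 x 60 = 2100
Total: 2100 + 49 = 2149

2149


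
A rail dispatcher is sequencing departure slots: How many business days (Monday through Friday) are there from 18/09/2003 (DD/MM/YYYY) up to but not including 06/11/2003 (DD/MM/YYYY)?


Start: 2003-09-18 (Thursday)
End (exclusive): 2003-11-06 (Thursday)
Total calendar days: 49
Full weeks: 49 // 7 = 7 -> 35 weekdays
Remaining 0 days starting on Thursday:
Total business days: 35 + 0 = 35

35


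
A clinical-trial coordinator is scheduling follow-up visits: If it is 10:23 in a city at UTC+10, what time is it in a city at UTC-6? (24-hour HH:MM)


Local time: 10:23 at UTC+10 (offset 10h)
Target zone: UTC-6 (offset -6h)
Difference: -6 - (10) = -16 hours
Calculation: 10 + (-16) = -6
Wraparound: (-6) mod 24 = 18
Result: 18:23

18:23


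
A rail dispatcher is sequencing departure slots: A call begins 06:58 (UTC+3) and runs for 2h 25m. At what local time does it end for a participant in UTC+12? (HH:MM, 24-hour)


Start: 06:58 in UTC+3
Step 1 - add duration:
  minutes: 58 + 25 = 83 (carry 1h)
  hours: 6 + 2 + 1 = 9
  end in UTC+3: 09:23
Step 2 - convert UTC+3 -> UTC+12:
  offset difference: 12 - (3) = 9 hours
  9 + (9) = 18 -> mod 24 = 18
Result: 18:23 in UTC+12

18:23


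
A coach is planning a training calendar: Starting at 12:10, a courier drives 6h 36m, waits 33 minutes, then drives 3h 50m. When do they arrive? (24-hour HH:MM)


Depart: 12:10
Leg 1: +396 min -> 18:46
Layover: +33 min -> 19:19
Leg 2: +230 min -> 23:09
Total travel: 659 minutes = 10h 59m
Arrival: 23:09

23:09


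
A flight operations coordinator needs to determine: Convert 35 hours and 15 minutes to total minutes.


Hours: 35
Extra minutes: 15
Minutes per hour: 60
Hours to minutes: 35 x 60 = 2100
Total: 2100 + 15 = 2115

2115


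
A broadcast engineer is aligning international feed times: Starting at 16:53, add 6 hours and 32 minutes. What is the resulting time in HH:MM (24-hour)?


Start time: 16:53
Adding: 6 hours 32 minutes
Minutes: 53 + 32 = 85
Minute overflow: 85 >= 60, so carry 1 hour, minutes = 25
Hours: 16 + 6 + 1 = 23
Result: 23:25

23:25


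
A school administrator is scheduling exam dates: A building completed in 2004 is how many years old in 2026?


Birth year: 2004
Current year: 2026
Age = current year - birth year
Age = 2026 - 2004 = 22

22


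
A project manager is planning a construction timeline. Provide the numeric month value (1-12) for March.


Calendar month order:
2. February
3. March <--
4. April
March is month number 3

3


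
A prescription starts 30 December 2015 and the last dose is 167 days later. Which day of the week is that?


Start: 2015-12-30 (Wednesday)
Step 1 - find target date: add 167 days
  2015-12-30 + 167 days = 2016-06-14
Step 2 - day of week:
  167 mod 7 = 6
  Wednesday + 6 days -> Tuesday
Result: Tuesday (2016-06-14)

Tuesday


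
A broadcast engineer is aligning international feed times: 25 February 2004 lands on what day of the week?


Date: 2004-02-25
January 1, 2004 is a Thursday
Day of year: 56
Offset from Jan 1: 55 days
55 mod 7 = 6
Result: Wednesday

Wednesday


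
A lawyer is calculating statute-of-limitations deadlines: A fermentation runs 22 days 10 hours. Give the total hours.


Days: 22
Extra hours: 10
Hours per day: 24
Days to hours: 22 x 24 = 528
Total: 528 + 10 = 538

538


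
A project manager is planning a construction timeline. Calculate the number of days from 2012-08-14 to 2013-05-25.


Start date: 2012-08-14
End date: 2013-05-25
Aug 2012: +18 days
Sep 2012: +30 days
Oct 2012: +31 days
... (7 more months)
Total: 284 days

284


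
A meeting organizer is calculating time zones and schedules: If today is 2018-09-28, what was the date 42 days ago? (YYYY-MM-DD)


Start: 2018-09-28
Subtracting 42 days
Days already passed in September: 28
After going back through September: 14 more days to subtract
August 2018 has 31 days, need 14
Result: 2018-08-17

2018-08-17


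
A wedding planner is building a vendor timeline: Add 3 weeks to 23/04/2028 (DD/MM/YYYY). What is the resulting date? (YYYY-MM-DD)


Start: 2028-04-23
Weeks to add: 3
Convert to days: 3 x 7 = 21 days
Add 21 days to 2028-04-23
Result: 2028-05-14

2028-05-14


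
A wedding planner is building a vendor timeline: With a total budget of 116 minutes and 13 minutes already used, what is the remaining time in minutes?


Total budget: 116 minutes
Time used: 13 minutes
Remaining: 116 - 13 = 103 minutes
Percent used: 11.2%
Percent remaining: 88.8%

103


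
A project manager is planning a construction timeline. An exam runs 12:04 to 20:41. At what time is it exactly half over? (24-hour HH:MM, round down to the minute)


Start time: 12:04 = 724 minutes from midnight
End time: 20:41 = 1241 minutes from midnight
Sum: 724 + 1241 = 1965
Midpoint: 1965 / 2 = 982 minutes
Convert: 982 / 60 = 16 hours, 22 minutes
Result: 16:22

16:22


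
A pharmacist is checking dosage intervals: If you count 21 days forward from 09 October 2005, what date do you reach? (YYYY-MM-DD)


Start: 2005-10-09
Adding 21 days
Days remaining in October: 22
Result: 2005-10-30

2005-10-30


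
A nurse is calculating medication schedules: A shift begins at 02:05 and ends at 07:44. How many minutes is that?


Start time: 02:05 = 125 minutes from midnight
End time: 07:44 = 464 minutes from midnight
Difference: 464 - 125 = 339 minutes
That is 5 hours and 39 minutes

339


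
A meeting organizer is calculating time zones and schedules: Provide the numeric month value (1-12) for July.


Calendar month order:
6. June
7. July <--
8. August
July is month number 7

7


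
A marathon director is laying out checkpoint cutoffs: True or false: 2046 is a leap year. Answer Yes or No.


Year: 2046
Divisible by 4? 2046 / 4 = 511.5 -> No
Not divisible by 4, so NOT a leap year

No


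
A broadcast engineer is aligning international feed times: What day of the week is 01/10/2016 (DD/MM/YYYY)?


Date: 2016-10-01
January 1, 2016 is a Friday
Day of year: 275
Offset from Jan 1: 274 days
274 mod 7 = 1
Result: Saturday

Saturday


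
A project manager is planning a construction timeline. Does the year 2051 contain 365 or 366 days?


Year: 2051
Check leap year rules:
Divisible by 4? No
2051 is not a leap year
Days: 365

365


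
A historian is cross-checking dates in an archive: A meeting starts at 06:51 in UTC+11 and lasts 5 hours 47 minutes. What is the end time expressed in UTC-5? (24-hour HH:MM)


Start: 06:51 in UTC+11
Step 1 - add duration:
  minutes: 51 + 47 = 98 (carry 1h)
  hours: 6 + 5 + 1 = 12
  end in UTC+11: 12:38
Step 2 - convert UTC+11 -> UTC-5:
  offset difference: -5 - (11) = -16 hours
  12 + (-16) = -4 -> mod 24 = 20
Result: 20:38 in UTC-5

20:38


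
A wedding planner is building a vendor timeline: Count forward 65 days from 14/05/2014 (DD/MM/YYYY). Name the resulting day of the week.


Start: 2014-05-14 (Wednesday)
Step 1 - find target date: add 65 days
  2014-05-14 + 65 days = 2014-07-18
Step 2 - day of week:
  65 mod 7 = 2
  Wednesday + 2 days -> Friday
Result: Friday (2014-07-18)

Friday


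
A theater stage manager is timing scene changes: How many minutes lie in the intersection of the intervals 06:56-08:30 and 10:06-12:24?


Interval A: [416, 510] minutes from midnight
Interval B: [606, 744] minutes from midnight
Overlap start = max(416, 606) = 606
Overlap end = min(510, 744) = 510
End <= start, so the intervals do not overlap: 0 minutes

0


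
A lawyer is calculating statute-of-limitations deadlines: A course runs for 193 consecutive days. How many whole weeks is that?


Total days: 193
Days per week: 7
Division: 193 / 7 = 27 remainder 4
Complete weeks: 27
Remaining days: 4

27


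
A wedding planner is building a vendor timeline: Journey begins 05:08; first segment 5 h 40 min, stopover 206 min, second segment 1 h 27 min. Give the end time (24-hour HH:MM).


Depart: 05:08
Leg 1: +340 min -> 10:48
Layover: +206 min -> 14:14
Leg 2: +87 min -> 15:41
Total travel: 633 minutes = 10h 33m
Arrival: 15:41

15:41


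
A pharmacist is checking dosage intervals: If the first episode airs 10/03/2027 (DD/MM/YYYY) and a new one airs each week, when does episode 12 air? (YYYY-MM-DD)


First occurrence: 2027-03-10 (occurrence 1)
Each occurrence is 7 days after the previous.
Occurrence 12 is 11 weeks after the first.
11 weeks = 77 days
2027-03-10 + 77 days = 2027-05-26

2027-05-26


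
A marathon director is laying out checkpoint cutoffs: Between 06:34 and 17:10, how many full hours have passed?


Start: 06:34
End: 17:10
Hour difference: 17 - 6 = 11 hours
Minute difference: 10 - 34 = -24 minutes
Total minutes: 636
Complete hours: 636 / 60 = 10 (remainder 36)

10


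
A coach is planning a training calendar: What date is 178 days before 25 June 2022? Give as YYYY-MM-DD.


Start: 2022-06-25
Subtracting 178 days
Days already passed in June: 25
After going back through June: 153 more days to subtract
May 2022: 31 days, 122 remaining
April 2022: 30 days, 92 remaining
March 2022: 31 days, 61 remaining
February 2022: 28 days, 33 remaining
Result: 2021-12-29

2021-12-29


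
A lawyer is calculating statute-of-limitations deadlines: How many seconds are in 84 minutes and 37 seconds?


Minutes: 84
Seconds: 37
Convert minutes to seconds: 84 x 60 = 5040
Add remaining seconds: 5040 + 37 = 5077

5077


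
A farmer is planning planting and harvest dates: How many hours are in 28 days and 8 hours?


Days: 28
Extra hours: 8
Hours per day: 24
Days to hours: 28 x 24 = 672
Total: 672 + 8 = 680

680


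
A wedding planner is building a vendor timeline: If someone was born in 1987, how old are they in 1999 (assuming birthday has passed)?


Birth year: 1987
Current year: 1999
Age = current year - birth year
Age = 1999 - 1987 = 12

12


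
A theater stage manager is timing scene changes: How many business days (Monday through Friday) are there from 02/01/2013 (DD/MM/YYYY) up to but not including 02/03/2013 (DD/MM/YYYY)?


Start: 2013-01-02 (Wednesday)
End (exclusive): 2013-03-02 (Saturday)
Total calendar days: 59
Full weeks: 59 // 7 = 8 -> 40 weekdays
Remaining 3 days starting on Wednesday:
  Wed(w), Thu(w), Fri(w) -> 3 weekdays
Total business days: 40 + 3 = 43

43


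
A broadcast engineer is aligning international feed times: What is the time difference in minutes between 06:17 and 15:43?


Start time: 06:17 = 377 minutes from midnight
End time: 15:43 = 943 minutes from midnight
Difference: 943 - 377 = 566 minutes
That is 9 hours and 26 minutes

566


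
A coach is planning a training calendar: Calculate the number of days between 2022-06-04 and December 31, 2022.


Start: June 04, 2022
End: December 31, 2022
Days left in June: 26
July: 31
August: 31
September: 30
October: 31
... plus remaining months
Sum of remaining months: 184
Total: 26 + 184 = 210

210


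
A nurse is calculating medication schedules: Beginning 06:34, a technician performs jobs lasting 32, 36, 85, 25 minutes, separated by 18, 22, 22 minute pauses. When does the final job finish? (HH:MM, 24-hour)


Start: 06:34 = 394 min from midnight
  after task 1 (32 min): 07:06
  after break (18 min): 07:24
  after task 2 (36 min): 08:00
  after break (22 min): 08:22
  after task 3 (85 min): 09:47
  after break (22 min): 10:09
  after task 4 (25 min): 10:34
Total elapsed: 240 minutes
End time: 10:34

10:34


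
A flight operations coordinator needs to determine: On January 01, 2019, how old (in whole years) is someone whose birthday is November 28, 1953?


Birth: 1953-11-28
Reference: 2019-01-01
Year difference: 2019 - 1953 = 66
Has birthday (11-28) occurred by 01-01? No
Birthday not yet reached this year -> subtract 1
Age in full years: 65

65


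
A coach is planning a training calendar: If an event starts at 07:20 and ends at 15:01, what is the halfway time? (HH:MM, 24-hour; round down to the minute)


Start time: 07:20 = 440 minutes from midnight
End time: 15:01 = 901 minutes from midnight
Sum: 440 + 901 = 1341
Midpoint: 1341 / 2 = 670 minutes
Convert: 670 / 60 = 11 hours, 10 minutes
Result: 11:10

11:10


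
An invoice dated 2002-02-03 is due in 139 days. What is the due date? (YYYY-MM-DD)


Start: 2002-02-03
Adding 139 days
Days remaining in February: 25
After February: 114 days still to add
March 2002: 31 days, 83 remaining
April 2002: 30 days, 53 remaining
May 2002: 31 days, 22 remaining
June 2002 has 30 days, need 22
Result: 2002-06-22

2002-06-22


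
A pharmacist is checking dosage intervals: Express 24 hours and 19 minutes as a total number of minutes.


Hours: 24
Extra minutes: 19
Minutes per hour: 60
Hours to minutes: 24 x 60 = 1440
Total: 1440 + 19 = 1459

1459


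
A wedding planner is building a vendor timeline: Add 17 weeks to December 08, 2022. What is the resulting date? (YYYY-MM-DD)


Start: 2022-12-08
Weeks to add: 17
Convert to days: 17 x 7 = 119 days
Add 119 days to 2022-12-08
Result: 2023-04-06

2023-04-06


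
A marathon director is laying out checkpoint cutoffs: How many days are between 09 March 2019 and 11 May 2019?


Start date: 2019-03-09
End date: 2019-05-11
Mar 2019: +23 days
Apr 2019: +30 days
May 2019: +10 days
Total: 63 days

63


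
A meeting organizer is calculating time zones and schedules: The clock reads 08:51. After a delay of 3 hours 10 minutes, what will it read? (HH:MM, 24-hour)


Start time: 08:51
Adding: 3 hours 10 minutes
Minutes: 51 + 10 = 61
Minute overflow: 61 >= 60, so carry 1 hour, minutes = 1
Hours: 8 + 3 + 1 = 12
Result: 12:01

12:01


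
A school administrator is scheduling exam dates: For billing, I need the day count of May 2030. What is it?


Month: May
Year: 2030
May is a 31-day month
Total: 31 days

31


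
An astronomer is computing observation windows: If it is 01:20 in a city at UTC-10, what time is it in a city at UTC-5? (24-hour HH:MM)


Local time: 01:20 at UTC-10 (offset -10h)
Target zone: UTC-5 (offset -5h)
Difference: -5 - (-10) = 5 hours
Calculation: 1 + (5) = 6
Result: 06:20

06:20


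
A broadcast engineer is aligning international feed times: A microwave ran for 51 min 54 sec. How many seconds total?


Minutes: 51
Extra seconds: 54
Seconds per minute: 60
Minutes to seconds: 51 x 60 = 3060
Total: 3060 + 54 = 3114

3114


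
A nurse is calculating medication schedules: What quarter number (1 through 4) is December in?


Month: December (month 12)
Q1: January-March (months 1-3)
Q2: April-June (months 4-6)
Q3: July-September (months 7-9)
Q4: October-December (months 10-12)
Month 12 falls in Q4

4


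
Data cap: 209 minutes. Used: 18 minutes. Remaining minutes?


Total budget: 209 minutes
Time used: 18 minutes
Remaining: 209 - 18 = 191 minutes
Percent used: 8.6%
Percent remaining: 91.4%

191


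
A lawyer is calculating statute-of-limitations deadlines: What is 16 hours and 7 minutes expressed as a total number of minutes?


Hours: 16
Minutes: 7
Convert hours to minutes: 16 x 60 = 960
Add remaining minutes: 960 + 7 = 967

967


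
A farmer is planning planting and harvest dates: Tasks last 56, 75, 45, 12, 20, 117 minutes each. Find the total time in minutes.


Durations: 56, 75, 45, 12, 20, 117
Running sum: 56
+ 75 = 131
+ 45 = 176
+ 12 = 188
+ 20 = 208
+ 117 = 325
Total duration: 325 minutes
That is 5 hours and 25 minutes

325


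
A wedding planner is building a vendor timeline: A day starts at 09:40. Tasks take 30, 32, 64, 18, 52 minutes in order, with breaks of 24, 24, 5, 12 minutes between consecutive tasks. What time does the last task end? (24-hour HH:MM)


Start: 09:40 = 580 min from midnight
  after task 1 (30 min): 10:10
  after break (24 min): 10:34
  after task 2 (32 min): 11:06
  after break (24 min): 11:30
  after task 3 (64 min): 12:34
  after break (5 min): 12:39
  after task 4 (18 min): 12:57
  after break (12 min): 13:09
  after task 5 (52 min): 14:01
Total elapsed: 261 minutes
End time: 14:01

14:01


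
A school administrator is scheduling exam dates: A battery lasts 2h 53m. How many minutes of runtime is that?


Hours: 2
Extra minutes: 53
Minutes per hour: 60
Hours to minutes: 2 x 60 = 120
Total: 120 + 53 = 173

173


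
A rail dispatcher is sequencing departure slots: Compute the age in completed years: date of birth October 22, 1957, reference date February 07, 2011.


Birth: 1957-10-22
Reference: 2011-02-07
Year difference: 2011 - 1957 = 54
Has birthday (10-22) occurred by 02-07? No
Birthday not yet reached this year -> subtract 1
Age in full years: 53

53


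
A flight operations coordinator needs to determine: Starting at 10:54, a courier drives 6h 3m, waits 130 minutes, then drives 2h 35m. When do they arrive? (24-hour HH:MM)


Depart: 10:54
Leg 1: +363 min -> 16:57
Layover: +130 min -> 19:07
Leg 2: +155 min -> 21:42
Total travel: 648 minutes = 10h 48m
Arrival: 21:42

21:42


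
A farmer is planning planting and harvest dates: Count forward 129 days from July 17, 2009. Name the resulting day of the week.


Start: 2009-07-17 (Friday)
Step 1 - find target date: add 129 days
  2009-07-17 + 129 days = 2009-11-23
Step 2 - day of week:
  129 mod 7 = 3
  Friday + 3 days -> Monday
Result: Monday (2009-11-23)

Monday


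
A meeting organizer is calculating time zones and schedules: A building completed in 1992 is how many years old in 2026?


Birth year: 1992
Current year: 2026
Age = current year - birth year
Age = 2026 - 1992 = 34

34


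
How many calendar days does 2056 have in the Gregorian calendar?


Year: 2056
Check leap year rules:
Divisible by 4? Yes
Divisible by 100? No
2056 is a leap year
Days: 366

366


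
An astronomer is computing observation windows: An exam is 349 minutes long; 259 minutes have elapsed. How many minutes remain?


Total budget: 349 minutes
Time used: 259 minutes
Remaining: 349 - 259 = 90 minutes
Percent used: 74.2%
Percent remaining: 25.8%

90


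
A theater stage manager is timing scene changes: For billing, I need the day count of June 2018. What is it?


Month: June
Year: 2018
June is a 30-day month
Total: 30 days

30


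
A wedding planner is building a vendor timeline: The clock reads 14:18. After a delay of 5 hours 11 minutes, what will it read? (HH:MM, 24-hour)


Start time: 14:18
Adding: 5 hours 11 minutes
Minutes: 18 + 11 = 29
Hours: 14 + 5 + 0 = 19
Result: 19:29

19:29


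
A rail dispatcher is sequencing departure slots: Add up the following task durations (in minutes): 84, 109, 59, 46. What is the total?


Durations: 84, 109, 59, 46
Running sum: 84
+ 109 = 193
+ 59 = 252
+ 46 = 298
Total duration: 298 minutes
That is 4 hours and 58 minutes

298


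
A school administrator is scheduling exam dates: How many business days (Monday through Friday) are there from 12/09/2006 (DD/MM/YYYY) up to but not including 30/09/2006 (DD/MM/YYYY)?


Start: 2006-09-12 (Tuesday)
End (exclusive): 2006-09-30 (Saturday)
Total calendar days: 18
Full weeks: 18 // 7 = 2 -> 10 weekdays
Remaining 4 days starting on Tuesday:
  Tue(w), Wed(w), Thu(w), Fri(w) -> 4 weekdays
Total business days: 10 + 4 = 14

14


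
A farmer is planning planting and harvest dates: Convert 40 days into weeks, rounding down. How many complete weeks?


Total days: 40
Days per week: 7
Division: 40 / 7 = 5 remainder 5
Complete weeks: 5
Remaining days: 5

5


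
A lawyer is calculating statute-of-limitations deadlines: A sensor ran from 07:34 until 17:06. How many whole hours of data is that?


Start: 07:34
End: 17:06
Hour difference: 17 - 7 = 10 hours
Minute difference: 6 - 34 = -28 minutes
Total minutes: 572
Complete hours: 572 / 60 = 9 (remainder 32)

9


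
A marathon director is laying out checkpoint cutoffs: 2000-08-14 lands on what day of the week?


Date: 2000-08-14
January 1, 2000 is a Saturday
Day of year: 227
Offset from Jan 1: 226 days
226 mod 7 = 2
Result: Monday

Monday


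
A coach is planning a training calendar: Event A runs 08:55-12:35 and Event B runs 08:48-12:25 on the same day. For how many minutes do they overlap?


Interval A: [535, 755] minutes from midnight
Interval B: [528, 745] minutes from midnight
Overlap start = max(535, 528) = 535
Overlap end = min(755, 745) = 745
Overlap = 745 - 535 = 210 minutes

210


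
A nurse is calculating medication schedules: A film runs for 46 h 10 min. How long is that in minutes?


Hours: 46
Minutes: 10
Convert hours to minutes: 46 x 60 = 2760
Add remaining minutes: 2760 + 10 = 2770

2770


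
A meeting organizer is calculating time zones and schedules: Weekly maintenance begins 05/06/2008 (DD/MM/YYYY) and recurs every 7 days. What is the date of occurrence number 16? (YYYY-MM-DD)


First occurrence: 2008-06-05 (occurrence 1)
Each occurrence is 7 days after the previous.
Occurrence 16 is 15 weeks after the first.
15 weeks = 105 days
2008-06-05 + 105 days = 2008-09-18

2008-09-18


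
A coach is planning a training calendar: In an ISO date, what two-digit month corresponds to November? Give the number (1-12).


Calendar month order:
10. October
11. November <--
12. December
November is month number 11

11


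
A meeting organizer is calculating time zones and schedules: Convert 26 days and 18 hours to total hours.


Days: 26
Extra hours: 18
Hours per day: 24
Days to hours: 26 x 24 = 624
Total: 624 + 18 = 642

642


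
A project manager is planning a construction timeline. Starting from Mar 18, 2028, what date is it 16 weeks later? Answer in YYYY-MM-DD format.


Start: 2028-03-18
Weeks to add: 16
Convert to days: 16 x 7 = 112 days
Add 112 days to 2028-03-18
Result: 2028-07-08

2028-07-08


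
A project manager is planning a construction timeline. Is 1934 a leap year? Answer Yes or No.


Year: 1934
Divisible by 4? 1934 / 4 = 483.5 -> No
Not divisible by 4, so NOT a leap year

No


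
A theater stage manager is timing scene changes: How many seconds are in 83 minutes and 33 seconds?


Minutes: 83
Extra seconds: 33
Seconds per minute: 60
Minutes to seconds: 83 x 60 = 4980
Total: 4980 + 33 = 5013

5013


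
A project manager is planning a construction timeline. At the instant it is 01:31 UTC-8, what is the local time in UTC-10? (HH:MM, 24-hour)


Local time: 01:31 at UTC-8 (offset -8h)
Target zone: UTC-10 (offset -10h)
Difference: -10 - (-8) = -2 hours
Calculation: 1 + (-2) = -1
Wraparound: (-1) mod 24 = 23
Result: 23:31

23:31


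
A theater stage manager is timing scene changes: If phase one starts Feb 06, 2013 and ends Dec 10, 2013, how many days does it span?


Start date: 2013-02-06
End date: 2013-12-10
Feb 2013: +23 days
Mar 2013: +31 days
Apr 2013: +30 days
... (8 more months)
Total: 307 days

307


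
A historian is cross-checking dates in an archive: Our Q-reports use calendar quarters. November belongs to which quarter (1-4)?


Month: November (month 11)
Q1: January-March (months 1-3)
Q2: April-June (months 4-6)
Q3: July-September (months 7-9)
Q4: October-December (months 10-12)
Month 11 falls in Q4

4


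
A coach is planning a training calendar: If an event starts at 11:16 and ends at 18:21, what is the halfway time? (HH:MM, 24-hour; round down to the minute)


Start time: 11:16 = 676 minutes from midnight
End time: 18:21 = 1101 minutes from midnight
Sum: 676 + 1101 = 1777
Midpoint: 1777 / 2 = 888 minutes
Convert: 888 / 60 = 14 hours, 48 minutes
Result: 14:48

14:48


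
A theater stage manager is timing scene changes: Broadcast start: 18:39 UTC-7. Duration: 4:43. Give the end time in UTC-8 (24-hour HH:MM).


Start: 18:39 in UTC-7
Step 1 - add duration:
  minutes: 39 + 43 = 82 (carry 1h)
  hours: 18 + 4 + 1 = 23
  end in UTC-7: 23:22
Step 2 - convert UTC-7 -> UTC-8:
  offset difference: -8 - (-7) = -1 hours
  23 + (-1) = 22 -> mod 24 = 22
Result: 22:22 in UTC-8

22:22


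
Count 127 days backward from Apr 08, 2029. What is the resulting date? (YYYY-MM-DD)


Start: 2029-04-08
Subtracting 127 days
Days already passed in April: 8
After going back through April: 119 more days to subtract
March 2029: 31 days, 88 remaining
February 2029: 28 days, 60 remaining
January 2029: 31 days, 29 remaining
December 2028 has 31 days, need 29
Result: 2028-12-02

2028-12-02


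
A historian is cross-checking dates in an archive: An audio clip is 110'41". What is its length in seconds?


Minutes: 110
Seconds: 41
Convert minutes to seconds: 110 x 60 = 6600
Add remaining seconds: 6600 + 41 = 6641

6641


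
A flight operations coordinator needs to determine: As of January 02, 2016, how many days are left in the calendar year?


Start: January 02, 2016
End: December 31, 2016
Days left in January: 29
February: 29
March: 31
April: 30
May: 31
... plus remaining months
Sum of remaining months: 335
Total: 29 + 335 = 364

364


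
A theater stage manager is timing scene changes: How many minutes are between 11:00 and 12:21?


Start time: 11:00 = 660 minutes from midnight
End time: 12:21 = 741 minutes from midnight
Difference: 741 - 660 = 81 minutes
That is 1 hours and 21 minutes

81


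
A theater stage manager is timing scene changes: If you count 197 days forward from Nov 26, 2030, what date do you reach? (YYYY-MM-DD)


Start: 2030-11-26
Adding 197 days
Days remaining in November: 4
After November: 193 days still to add
December 2030: 31 days, 162 remaining
January 2031: 31 days, 131 remaining
February 2031: 28 days, 103 remaining
March 2031: 31 days, 72 remaining
Result: 2031-06-11

2031-06-11


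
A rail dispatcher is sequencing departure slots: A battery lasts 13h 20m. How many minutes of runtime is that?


Hours: 13
Extra minutes: 20
Minutes per hour: 60
Hours to minutes: 13 x 60 = 780
Total: 780 + 20 = 800

800


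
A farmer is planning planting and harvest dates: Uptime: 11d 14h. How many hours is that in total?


Days: 11
Extra hours: 14
Hours per day: 24
Days to hours: 11 x 24 = 264
Total: 264 + 14 = 278

278


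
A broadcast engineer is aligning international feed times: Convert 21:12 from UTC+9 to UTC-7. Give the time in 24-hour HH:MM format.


Local time: 21:12 at UTC+9 (offset 9h)
Target zone: UTC-7 (offset -7h)
Difference: -7 - (9) = -16 hours
Calculation: 21 + (-16) = 5
Result: 05:12

05:12


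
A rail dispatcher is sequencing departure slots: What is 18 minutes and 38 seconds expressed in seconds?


Minutes: 18
Extra seconds: 38
Seconds per minute: 60
Minutes to seconds: 18 x 60 = 1080
Total: 1080 + 38 = 1118

1118


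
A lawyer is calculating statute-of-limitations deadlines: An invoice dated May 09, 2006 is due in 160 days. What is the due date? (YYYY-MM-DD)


Start: 2006-05-09
Adding 160 days
Days remaining in May: 22
After May: 138 days still to add
June 2006: 30 days, 108 remaining
July 2006: 31 days, 77 remaining
August 2006: 31 days, 46 remaining
September 2006: 30 days, 16 remaining
Result: 2006-10-16

2006-10-16


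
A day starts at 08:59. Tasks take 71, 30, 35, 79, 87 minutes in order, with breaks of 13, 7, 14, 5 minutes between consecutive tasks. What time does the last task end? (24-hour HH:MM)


Start: 08:59 = 539 min from midnight
  after task 1 (71 min): 10:10
  after break (13 min): 10:23
  after task 2 (30 min): 10:53
  after break (7 min): 11:00
  after task 3 (35 min): 11:35
  after break (14 min): 11:49
  after task 4 (79 min): 13:08
  after break (5 min): 13:13
  after task 5 (87 min): 14:40
Total elapsed: 341 minutes
End time: 14:40

14:40


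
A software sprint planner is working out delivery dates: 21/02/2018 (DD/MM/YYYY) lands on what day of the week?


Date: 2018-02-21
January 1, 2018 is a Monday
Day of year: 52
Offset from Jan 1: 51 days
51 mod 7 = 2
Result: Wednesday

Wednesday


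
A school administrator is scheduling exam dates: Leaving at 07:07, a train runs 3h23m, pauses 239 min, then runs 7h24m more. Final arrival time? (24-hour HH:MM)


Depart: 07:07
Leg 1: +203 min -> 10:30
Layover: +239 min -> 14:29
Leg 2: +444 min -> 21:53
Total travel: 886 minutes = 14h 46m
Arrival: 21:53

21:53


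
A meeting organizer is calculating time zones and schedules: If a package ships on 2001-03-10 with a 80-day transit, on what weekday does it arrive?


Start: 2001-03-10 (Saturday)
Step 1 - find target date: add 80 days
  2001-03-10 + 80 days = 2001-05-29
Step 2 - day of week:
  80 mod 7 = 3
  Saturday + 3 days -> Tuesday
Result: Tuesday (2001-05-29)

Tuesday


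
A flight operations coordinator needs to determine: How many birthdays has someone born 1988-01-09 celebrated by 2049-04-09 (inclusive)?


Birth: 1988-01-09
Reference: 2049-04-09
Year difference: 2049 - 1988 = 61
Has birthday (01-09) occurred by 04-09? Yes
Age in full years: 61

61


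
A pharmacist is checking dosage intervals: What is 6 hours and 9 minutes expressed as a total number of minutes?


Hours: 6
Minutes: 9
Convert hours to minutes: 6 x 60 = 360
Add remaining minutes: 360 + 9 = 369

369


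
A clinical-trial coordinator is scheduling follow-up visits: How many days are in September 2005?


Month: September
Year: 2005
September is a 30-day month
Total: 30 days

30


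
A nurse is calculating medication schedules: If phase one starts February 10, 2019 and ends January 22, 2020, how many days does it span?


Start date: 2019-02-10
End date: 2020-01-22
Feb 2019: +19 days
Mar 2019: +31 days
Apr 2019: +30 days
... (9 more months)
Total: 346 days

346


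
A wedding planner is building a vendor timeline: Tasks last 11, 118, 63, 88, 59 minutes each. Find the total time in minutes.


Durations: 11, 118, 63, 88, 59
Running sum: 11
+ 118 = 129
+ 63 = 192
+ 88 = 280
+ 59 = 339
Total duration: 339 minutes
That is 5 hours and 39 minutes

339


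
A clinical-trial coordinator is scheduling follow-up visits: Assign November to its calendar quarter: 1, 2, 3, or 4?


Month: November (month 11)
Q1: January-March (months 1-3)
Q2: April-June (months 4-6)
Q3: July-September (months 7-9)
Q4: October-December (months 10-12)
Month 11 falls in Q4

4
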